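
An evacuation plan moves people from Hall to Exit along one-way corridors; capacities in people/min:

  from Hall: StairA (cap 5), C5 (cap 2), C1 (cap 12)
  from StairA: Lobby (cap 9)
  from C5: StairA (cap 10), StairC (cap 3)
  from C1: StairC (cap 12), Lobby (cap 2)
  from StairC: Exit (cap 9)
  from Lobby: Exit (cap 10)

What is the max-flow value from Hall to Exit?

18

Augment Hall→StairA→Lobby→Exit: bottleneck 5, flow now 5.
Augment Hall→C5→StairC→Exit: bottleneck 2, flow now 7.
Augment Hall→C1→StairC→Exit: bottleneck 7, flow now 14.
Augment Hall→C1→Lobby→Exit: bottleneck 2, flow now 16.
Augment Hall→C1→StairC→C5→StairA→Lobby→Exit: bottleneck 2, flow now 18. (uses reverse residual edge)
No augmenting path remains; maximum flow = 18.
In the residual graph, reachable from Hall: {Hall, C1, StairC}.
Min-cut edges: Hall→StairA (5), Hall→C5 (2), C1→Lobby (2), StairC→Exit (9); capacity 5 + 2 + 2 + 9 = 18.
This cut is saturated, so no flow can exceed 18.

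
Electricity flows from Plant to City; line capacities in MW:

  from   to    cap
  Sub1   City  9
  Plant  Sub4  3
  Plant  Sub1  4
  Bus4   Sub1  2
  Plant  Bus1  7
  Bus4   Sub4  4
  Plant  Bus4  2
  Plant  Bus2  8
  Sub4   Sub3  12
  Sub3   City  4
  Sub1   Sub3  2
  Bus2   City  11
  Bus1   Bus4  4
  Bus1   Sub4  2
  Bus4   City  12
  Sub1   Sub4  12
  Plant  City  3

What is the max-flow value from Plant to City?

Augment Plant→City: bottleneck 3, flow now 3.
Augment Plant→Bus2→City: bottleneck 8, flow now 11.
Augment Plant→Bus4→City: bottleneck 2, flow now 13.
Augment Plant→Sub1→City: bottleneck 4, flow now 17.
Augment Plant→Bus1→Bus4→City: bottleneck 4, flow now 21.
Augment Plant→Sub4→Sub3→City: bottleneck 3, flow now 24.
Augment Plant→Bus1→Sub4→Sub3→City: bottleneck 1, flow now 25.
No augmenting path remains; maximum flow = 25.
In the residual graph, reachable from Plant: {Plant, Bus1, Sub4, Sub3}.
Min-cut edges: Plant→Bus2 (8), Plant→Bus4 (2), Plant→Sub1 (4), Plant→City (3), Bus1→Bus4 (4), Sub3→City (4); capacity 8 + 2 + 4 + 3 + 4 + 4 = 25.
This cut is saturated, so no flow can exceed 25.

25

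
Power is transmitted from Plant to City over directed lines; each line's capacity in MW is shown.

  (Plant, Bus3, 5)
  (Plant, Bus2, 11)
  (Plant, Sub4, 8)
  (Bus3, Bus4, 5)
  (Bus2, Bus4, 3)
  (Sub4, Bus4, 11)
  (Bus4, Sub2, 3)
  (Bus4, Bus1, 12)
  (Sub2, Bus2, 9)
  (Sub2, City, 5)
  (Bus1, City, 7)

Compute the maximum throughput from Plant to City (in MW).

Augment Plant→Bus3→Bus4→Sub2→City: bottleneck 3, flow now 3.
Augment Plant→Bus3→Bus4→Bus1→City: bottleneck 2, flow now 5.
Augment Plant→Bus2→Bus4→Bus1→City: bottleneck 3, flow now 8.
Augment Plant→Sub4→Bus4→Bus1→City: bottleneck 2, flow now 10.
No augmenting path remains; maximum flow = 10.
In the residual graph, reachable from Plant: {Plant, Bus3, Bus2, Sub4, Bus4, Bus1}.
Min-cut edges: Bus4→Sub2 (3), Bus1→City (7); capacity 3 + 7 = 10.
This cut is saturated, so no flow can exceed 10.

10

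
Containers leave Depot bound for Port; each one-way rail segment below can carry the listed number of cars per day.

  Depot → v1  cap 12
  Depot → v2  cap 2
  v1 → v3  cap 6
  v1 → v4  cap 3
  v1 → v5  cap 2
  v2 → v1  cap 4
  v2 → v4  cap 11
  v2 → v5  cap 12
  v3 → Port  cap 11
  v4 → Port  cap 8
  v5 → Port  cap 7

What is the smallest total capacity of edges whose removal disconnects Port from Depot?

13

Augment Depot→v1→v3→Port: bottleneck 6, flow now 6.
Augment Depot→v1→v4→Port: bottleneck 3, flow now 9.
Augment Depot→v1→v5→Port: bottleneck 2, flow now 11.
Augment Depot→v2→v4→Port: bottleneck 2, flow now 13.
No augmenting path remains; maximum flow = 13.
By max-flow min-cut, the minimum cut capacity equals the max flow.
In the residual graph, reachable from Depot: {Depot, v1}.
Min-cut edges: Depot→v2 (2), v1→v3 (6), v1→v4 (3), v1→v5 (2); capacity 2 + 6 + 3 + 2 = 13.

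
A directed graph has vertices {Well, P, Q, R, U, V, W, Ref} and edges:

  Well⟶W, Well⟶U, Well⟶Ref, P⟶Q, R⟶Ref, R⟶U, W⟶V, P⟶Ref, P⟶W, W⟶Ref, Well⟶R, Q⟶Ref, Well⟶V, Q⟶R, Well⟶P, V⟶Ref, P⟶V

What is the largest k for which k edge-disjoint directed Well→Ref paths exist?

Assign every edge capacity 1; by Menger, the answer equals the max flow.
Path Well→Ref (+1); total 1.
Path Well→P→Ref (+1); total 2.
Path Well→R→Ref (+1); total 3.
Path Well→V→Ref (+1); total 4.
Path Well→W→Ref (+1); total 5.
No residual Well→Ref path; max flow = 5.
Certifying cut of size 5: {Well→P, Well→R, Well→Ref, Well→V, Well→W}.

5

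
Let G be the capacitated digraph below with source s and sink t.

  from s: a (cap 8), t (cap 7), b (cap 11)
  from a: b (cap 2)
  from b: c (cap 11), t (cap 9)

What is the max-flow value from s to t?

Augment s→t: bottleneck 7, flow now 7.
Augment s→b→t: bottleneck 9, flow now 16.
No augmenting path remains; maximum flow = 16.
In the residual graph, reachable from s: {s, a, b, c}.
Min-cut edges: s→t (7), b→t (9); capacity 7 + 9 = 16.
This cut is saturated, so no flow can exceed 16.

16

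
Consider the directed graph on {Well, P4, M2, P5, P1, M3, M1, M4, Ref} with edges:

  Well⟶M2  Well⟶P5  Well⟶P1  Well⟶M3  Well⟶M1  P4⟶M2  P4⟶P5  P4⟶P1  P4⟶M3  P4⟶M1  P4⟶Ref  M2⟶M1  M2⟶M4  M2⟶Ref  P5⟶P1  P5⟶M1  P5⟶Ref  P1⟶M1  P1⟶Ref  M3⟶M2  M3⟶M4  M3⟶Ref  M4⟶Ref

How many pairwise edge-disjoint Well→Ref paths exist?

4

Assign every edge capacity 1; by Menger, the answer equals the max flow.
Path Well→M2→Ref (+1); total 1.
Path Well→P5→Ref (+1); total 2.
Path Well→P1→Ref (+1); total 3.
Path Well→M3→Ref (+1); total 4.
No residual Well→Ref path; max flow = 4.
Certifying cut of size 4: {Well→M2, Well→M3, Well→P1, Well→P5}.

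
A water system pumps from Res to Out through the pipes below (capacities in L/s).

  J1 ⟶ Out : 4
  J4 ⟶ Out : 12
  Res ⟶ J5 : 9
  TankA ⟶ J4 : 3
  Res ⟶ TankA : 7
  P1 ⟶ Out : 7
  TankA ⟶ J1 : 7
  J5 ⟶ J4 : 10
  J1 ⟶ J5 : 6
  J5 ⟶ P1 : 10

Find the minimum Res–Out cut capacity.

Augment Res→J5→P1→Out: bottleneck 7, flow now 7.
Augment Res→J5→J4→Out: bottleneck 2, flow now 9.
Augment Res→TankA→J4→Out: bottleneck 3, flow now 12.
Augment Res→TankA→J1→Out: bottleneck 4, flow now 16.
No augmenting path remains; maximum flow = 16.
By max-flow min-cut, the minimum cut capacity equals the max flow.
In the residual graph, reachable from Res: {Res}.
Min-cut edges: Res→J5 (9), Res→TankA (7); capacity 9 + 7 = 16.

16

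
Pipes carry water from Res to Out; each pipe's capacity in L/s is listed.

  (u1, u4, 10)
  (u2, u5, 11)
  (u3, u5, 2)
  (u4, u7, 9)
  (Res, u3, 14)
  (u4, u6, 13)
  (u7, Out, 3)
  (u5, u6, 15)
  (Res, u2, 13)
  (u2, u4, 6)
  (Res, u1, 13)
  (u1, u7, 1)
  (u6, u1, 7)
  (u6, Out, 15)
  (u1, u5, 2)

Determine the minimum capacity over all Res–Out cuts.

Augment Res→u1→u7→Out: bottleneck 1, flow now 1.
Augment Res→u1→u4→u6→Out: bottleneck 10, flow now 11.
Augment Res→u1→u5→u6→Out: bottleneck 2, flow now 13.
Augment Res→u2→u4→u6→Out: bottleneck 3, flow now 16.
Augment Res→u2→u4→u7→Out: bottleneck 2, flow now 18.
No augmenting path remains; maximum flow = 18.
By max-flow min-cut, the minimum cut capacity equals the max flow.
In the residual graph, reachable from Res: {Res, u1, u2, u3, u4, u5, u6, u7}.
Min-cut edges: u6→Out (15), u7→Out (3); capacity 15 + 3 = 18.

18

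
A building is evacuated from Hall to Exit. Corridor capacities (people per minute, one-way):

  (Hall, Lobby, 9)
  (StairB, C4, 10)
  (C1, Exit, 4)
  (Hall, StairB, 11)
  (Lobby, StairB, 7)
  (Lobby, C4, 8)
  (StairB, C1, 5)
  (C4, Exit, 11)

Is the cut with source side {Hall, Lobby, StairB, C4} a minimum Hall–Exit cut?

Given cut capacity: 5 + 11 = 16.
Augment Hall→Lobby→C4→Exit: bottleneck 8, flow now 8.
Augment Hall→StairB→C4→Exit: bottleneck 3, flow now 11.
Augment Hall→StairB→C1→Exit: bottleneck 4, flow now 15.
No augmenting path remains; maximum flow = 15.
In the residual graph, reachable from Hall: {Hall, Lobby, StairB, C4, C1}.
Min-cut edges: C4→Exit (11), C1→Exit (4); capacity 11 + 4 = 15.
Cut capacity 16 exceeds the max flow 15, so it is not minimum.

No — its capacity is 16, but the minimum cut has capacity 15.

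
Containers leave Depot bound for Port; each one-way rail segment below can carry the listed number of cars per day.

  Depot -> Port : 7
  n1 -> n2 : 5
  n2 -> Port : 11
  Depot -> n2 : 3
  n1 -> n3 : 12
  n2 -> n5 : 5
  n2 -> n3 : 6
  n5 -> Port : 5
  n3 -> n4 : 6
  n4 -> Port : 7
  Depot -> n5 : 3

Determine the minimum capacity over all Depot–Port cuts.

13

Augment Depot→Port: bottleneck 7, flow now 7.
Augment Depot→n2→Port: bottleneck 3, flow now 10.
Augment Depot→n5→Port: bottleneck 3, flow now 13.
No augmenting path remains; maximum flow = 13.
By max-flow min-cut, the minimum cut capacity equals the max flow.
In the residual graph, reachable from Depot: {Depot}.
Min-cut edges: Depot→n2 (3), Depot→n5 (3), Depot→Port (7); capacity 3 + 3 + 7 = 13.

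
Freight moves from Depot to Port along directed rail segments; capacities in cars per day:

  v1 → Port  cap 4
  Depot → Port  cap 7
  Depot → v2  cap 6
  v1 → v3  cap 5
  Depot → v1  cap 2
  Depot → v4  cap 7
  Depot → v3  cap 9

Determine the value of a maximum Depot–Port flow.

Augment Depot→Port: bottleneck 7, flow now 7.
Augment Depot→v1→Port: bottleneck 2, flow now 9.
No augmenting path remains; maximum flow = 9.
In the residual graph, reachable from Depot: {Depot, v2, v3, v4}.
Min-cut edges: Depot→v1 (2), Depot→Port (7); capacity 2 + 7 = 9.
This cut is saturated, so no flow can exceed 9.

9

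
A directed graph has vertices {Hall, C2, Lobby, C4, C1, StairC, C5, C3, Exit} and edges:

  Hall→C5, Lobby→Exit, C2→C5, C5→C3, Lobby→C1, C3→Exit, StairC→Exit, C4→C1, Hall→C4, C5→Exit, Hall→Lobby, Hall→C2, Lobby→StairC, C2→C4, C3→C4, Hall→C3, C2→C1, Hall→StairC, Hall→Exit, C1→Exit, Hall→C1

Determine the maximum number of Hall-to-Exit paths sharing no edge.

6

Assign every edge capacity 1; by Menger, the answer equals the max flow.
Path Hall→Exit (+1); total 1.
Path Hall→Lobby→Exit (+1); total 2.
Path Hall→C1→Exit (+1); total 3.
Path Hall→StairC→Exit (+1); total 4.
Path Hall→C5→Exit (+1); total 5.
Path Hall→C3→Exit (+1); total 6.
No residual Hall→Exit path; max flow = 6.
Certifying cut of size 6: {C1→Exit, C3→Exit, C5→Exit, Hall→Exit, Hall→Lobby, Hall→StairC}.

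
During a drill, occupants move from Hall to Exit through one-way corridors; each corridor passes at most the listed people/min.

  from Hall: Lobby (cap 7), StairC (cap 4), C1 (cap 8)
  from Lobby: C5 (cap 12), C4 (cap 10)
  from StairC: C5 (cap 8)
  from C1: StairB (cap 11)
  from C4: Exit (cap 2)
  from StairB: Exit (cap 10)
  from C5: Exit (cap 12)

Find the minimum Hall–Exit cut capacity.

19

Augment Hall→Lobby→C4→Exit: bottleneck 2, flow now 2.
Augment Hall→Lobby→C5→Exit: bottleneck 5, flow now 7.
Augment Hall→StairC→C5→Exit: bottleneck 4, flow now 11.
Augment Hall→C1→StairB→Exit: bottleneck 8, flow now 19.
No augmenting path remains; maximum flow = 19.
By max-flow min-cut, the minimum cut capacity equals the max flow.
In the residual graph, reachable from Hall: {Hall}.
Min-cut edges: Hall→Lobby (7), Hall→StairC (4), Hall→C1 (8); capacity 7 + 4 + 8 = 19.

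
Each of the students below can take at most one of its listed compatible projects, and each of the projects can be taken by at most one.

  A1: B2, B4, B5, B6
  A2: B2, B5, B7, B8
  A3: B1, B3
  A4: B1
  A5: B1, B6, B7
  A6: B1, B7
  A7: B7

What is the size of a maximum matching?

Unit-capacity flow: source→left, listed edges, right→sink; max matching = max flow.
Augmenting path A1→B2 (+1); matched 1.
Augmenting path A2→B5 (+1); matched 2.
Augmenting path A3→B1 (+1); matched 3.
Augmenting path A5→B6 (+1); matched 4.
Augmenting path A6→B7 (+1); matched 5.
Augmenting path A4→B1→A3→B3 (+1); matched 6.
No augmenting path remains; maximum matching = 6.
König certificate: {A1, A2, A3, A5, B1, B7} is a vertex cover of size 6 (every listed pair touches it), so no matching can be larger.

6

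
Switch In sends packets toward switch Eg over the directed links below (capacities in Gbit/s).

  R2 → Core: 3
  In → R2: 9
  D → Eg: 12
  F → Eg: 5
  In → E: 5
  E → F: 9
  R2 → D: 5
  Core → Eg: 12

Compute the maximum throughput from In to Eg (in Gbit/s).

Augment In→E→F→Eg: bottleneck 5, flow now 5.
Augment In→R2→D→Eg: bottleneck 5, flow now 10.
Augment In→R2→Core→Eg: bottleneck 3, flow now 13.
No augmenting path remains; maximum flow = 13.
In the residual graph, reachable from In: {In, R2}.
Min-cut edges: In→E (5), R2→D (5), R2→Core (3); capacity 5 + 5 + 3 = 13.
This cut is saturated, so no flow can exceed 13.

13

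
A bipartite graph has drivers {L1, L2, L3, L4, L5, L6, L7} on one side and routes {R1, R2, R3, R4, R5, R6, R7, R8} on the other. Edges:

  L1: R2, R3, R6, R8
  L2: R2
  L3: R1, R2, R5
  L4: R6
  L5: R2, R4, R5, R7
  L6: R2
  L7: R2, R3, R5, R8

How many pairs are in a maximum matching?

6

Unit-capacity flow: source→left, listed edges, right→sink; max matching = max flow.
Augmenting path L1→R2 (+1); matched 1.
Augmenting path L3→R1 (+1); matched 2.
Augmenting path L4→R6 (+1); matched 3.
Augmenting path L5→R4 (+1); matched 4.
Augmenting path L7→R3 (+1); matched 5.
Augmenting path L2→R2→L1→R8 (+1); matched 6.
No augmenting path remains; maximum matching = 6.
König certificate: {L1, L3, L4, L5, L7, R2} is a vertex cover of size 6 (every listed pair touches it), so no matching can be larger.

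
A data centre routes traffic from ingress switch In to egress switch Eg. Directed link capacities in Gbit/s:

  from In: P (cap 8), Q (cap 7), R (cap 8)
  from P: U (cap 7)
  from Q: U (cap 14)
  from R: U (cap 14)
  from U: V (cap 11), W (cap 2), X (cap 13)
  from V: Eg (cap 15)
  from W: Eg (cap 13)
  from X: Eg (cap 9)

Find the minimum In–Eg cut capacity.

Augment In→P→U→V→Eg: bottleneck 7, flow now 7.
Augment In→Q→U→V→Eg: bottleneck 4, flow now 11.
Augment In→Q→U→W→Eg: bottleneck 2, flow now 13.
Augment In→Q→U→X→Eg: bottleneck 1, flow now 14.
Augment In→R→U→X→Eg: bottleneck 8, flow now 22.
No augmenting path remains; maximum flow = 22.
By max-flow min-cut, the minimum cut capacity equals the max flow.
In the residual graph, reachable from In: {In, P}.
Min-cut edges: In→Q (7), In→R (8), P→U (7); capacity 7 + 8 + 7 = 22.

22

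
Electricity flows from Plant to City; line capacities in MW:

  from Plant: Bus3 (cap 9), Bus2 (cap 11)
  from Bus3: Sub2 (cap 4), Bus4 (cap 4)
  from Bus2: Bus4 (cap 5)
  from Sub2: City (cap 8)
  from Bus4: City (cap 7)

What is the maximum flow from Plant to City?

11

Augment Plant→Bus3→Sub2→City: bottleneck 4, flow now 4.
Augment Plant→Bus3→Bus4→City: bottleneck 4, flow now 8.
Augment Plant→Bus2→Bus4→City: bottleneck 3, flow now 11.
No augmenting path remains; maximum flow = 11.
In the residual graph, reachable from Plant: {Plant, Bus3, Bus2, Bus4}.
Min-cut edges: Bus3→Sub2 (4), Bus4→City (7); capacity 4 + 7 = 11.
This cut is saturated, so no flow can exceed 11.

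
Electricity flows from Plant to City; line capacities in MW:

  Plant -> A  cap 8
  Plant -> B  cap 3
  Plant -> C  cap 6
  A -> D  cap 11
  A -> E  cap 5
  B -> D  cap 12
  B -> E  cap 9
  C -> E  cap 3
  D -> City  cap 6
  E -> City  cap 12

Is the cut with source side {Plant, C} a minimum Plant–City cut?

Given cut capacity: 8 + 3 + 3 = 14.
Augment Plant→A→D→City: bottleneck 6, flow now 6.
Augment Plant→A→E→City: bottleneck 2, flow now 8.
Augment Plant→B→E→City: bottleneck 3, flow now 11.
Augment Plant→C→E→City: bottleneck 3, flow now 14.
No augmenting path remains; maximum flow = 14.
Cut capacity 14 equals the max flow, so it is a minimum cut.

Yes — it is a minimum cut (capacity 14).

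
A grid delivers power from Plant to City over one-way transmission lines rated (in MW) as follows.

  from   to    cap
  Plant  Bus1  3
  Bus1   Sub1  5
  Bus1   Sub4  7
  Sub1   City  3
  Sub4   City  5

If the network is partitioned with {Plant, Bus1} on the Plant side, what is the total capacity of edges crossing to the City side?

Edges leaving {Plant, Bus1}: Bus1→Sub4 (7), Bus1→Sub1 (5).
Cut capacity = 7 + 5 = 12.

12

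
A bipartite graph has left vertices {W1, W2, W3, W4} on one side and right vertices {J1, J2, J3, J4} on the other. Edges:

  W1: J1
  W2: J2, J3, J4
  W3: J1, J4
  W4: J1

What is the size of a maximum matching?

3

Unit-capacity flow: source→left, listed edges, right→sink; max matching = max flow.
Augmenting path W1→J1 (+1); matched 1.
Augmenting path W2→J2 (+1); matched 2.
Augmenting path W3→J4 (+1); matched 3.
No augmenting path remains; maximum matching = 3.
König certificate: {W2, W3, J1} is a vertex cover of size 3 (every listed pair touches it), so no matching can be larger.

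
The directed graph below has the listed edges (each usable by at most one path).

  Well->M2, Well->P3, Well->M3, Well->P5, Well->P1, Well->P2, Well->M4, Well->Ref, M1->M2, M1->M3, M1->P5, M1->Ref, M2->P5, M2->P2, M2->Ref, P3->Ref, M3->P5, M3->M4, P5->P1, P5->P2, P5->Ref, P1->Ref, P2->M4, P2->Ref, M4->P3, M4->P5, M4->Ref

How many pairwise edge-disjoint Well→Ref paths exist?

7

Assign every edge capacity 1; by Menger, the answer equals the max flow.
Path Well→Ref (+1); total 1.
Path Well→M2→Ref (+1); total 2.
Path Well→P3→Ref (+1); total 3.
Path Well→P5→Ref (+1); total 4.
Path Well→P1→Ref (+1); total 5.
Path Well→P2→Ref (+1); total 6.
Path Well→M4→Ref (+1); total 7.
No residual Well→Ref path; max flow = 7.
Certifying cut of size 7: {M4→Ref, P1→Ref, P2→Ref, P3→Ref, P5→Ref, Well→M2, Well→Ref}.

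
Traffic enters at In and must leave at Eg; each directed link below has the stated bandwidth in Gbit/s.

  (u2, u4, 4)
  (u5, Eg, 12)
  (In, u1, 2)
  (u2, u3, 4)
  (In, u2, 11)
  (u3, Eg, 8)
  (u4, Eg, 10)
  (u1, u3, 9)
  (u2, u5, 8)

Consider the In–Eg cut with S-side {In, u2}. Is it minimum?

Given cut capacity: 2 + 4 + 4 + 8 = 18.
Augment In→u1→u3→Eg: bottleneck 2, flow now 2.
Augment In→u2→u3→Eg: bottleneck 4, flow now 6.
Augment In→u2→u4→Eg: bottleneck 4, flow now 10.
Augment In→u2→u5→Eg: bottleneck 3, flow now 13.
No augmenting path remains; maximum flow = 13.
In the residual graph, reachable from In: {In}.
Min-cut edges: In→u1 (2), In→u2 (11); capacity 2 + 11 = 13.
Cut capacity 18 exceeds the max flow 13, so it is not minimum.

No — its capacity is 18, but the minimum cut has capacity 13.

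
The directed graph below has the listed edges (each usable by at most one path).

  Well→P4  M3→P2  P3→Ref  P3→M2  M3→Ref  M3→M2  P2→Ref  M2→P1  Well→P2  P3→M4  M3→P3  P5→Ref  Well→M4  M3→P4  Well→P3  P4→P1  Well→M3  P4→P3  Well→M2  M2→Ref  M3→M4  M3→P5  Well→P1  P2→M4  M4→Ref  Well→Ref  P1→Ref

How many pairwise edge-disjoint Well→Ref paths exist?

Assign every edge capacity 1; by Menger, the answer equals the max flow.
Path Well→Ref (+1); total 1.
Path Well→M3→Ref (+1); total 2.
Path Well→P3→Ref (+1); total 3.
Path Well→M2→Ref (+1); total 4.
Path Well→P1→Ref (+1); total 5.
Path Well→P2→Ref (+1); total 6.
Path Well→M4→Ref (+1); total 7.
No residual Well→Ref path; max flow = 7.
Certifying cut of size 7: {M2→Ref, M4→Ref, P1→Ref, P3→Ref, Well→M3, Well→P2, Well→Ref}.

7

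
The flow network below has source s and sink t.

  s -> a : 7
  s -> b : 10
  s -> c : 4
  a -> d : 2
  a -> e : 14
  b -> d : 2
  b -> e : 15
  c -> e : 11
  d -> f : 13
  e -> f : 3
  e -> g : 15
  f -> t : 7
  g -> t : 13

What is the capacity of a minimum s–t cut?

20

Augment s→a→d→f→t: bottleneck 2, flow now 2.
Augment s→a→e→f→t: bottleneck 3, flow now 5.
Augment s→a→e→g→t: bottleneck 2, flow now 7.
Augment s→b→d→f→t: bottleneck 2, flow now 9.
Augment s→b→e→g→t: bottleneck 8, flow now 17.
Augment s→c→e→g→t: bottleneck 3, flow now 20.
No augmenting path remains; maximum flow = 20.
By max-flow min-cut, the minimum cut capacity equals the max flow.
In the residual graph, reachable from s: {s, a, b, c, e, g}.
Min-cut edges: a→d (2), b→d (2), e→f (3), g→t (13); capacity 2 + 2 + 3 + 13 = 20.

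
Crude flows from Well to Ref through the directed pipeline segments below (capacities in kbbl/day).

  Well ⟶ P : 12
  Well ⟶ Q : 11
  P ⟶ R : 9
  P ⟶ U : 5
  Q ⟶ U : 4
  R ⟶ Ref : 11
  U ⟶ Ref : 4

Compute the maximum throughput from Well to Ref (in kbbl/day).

13

Augment Well→P→R→Ref: bottleneck 9, flow now 9.
Augment Well→P→U→Ref: bottleneck 3, flow now 12.
Augment Well→Q→U→Ref: bottleneck 1, flow now 13.
No augmenting path remains; maximum flow = 13.
In the residual graph, reachable from Well: {Well, P, Q, U}.
Min-cut edges: P→R (9), U→Ref (4); capacity 9 + 4 = 13.
This cut is saturated, so no flow can exceed 13.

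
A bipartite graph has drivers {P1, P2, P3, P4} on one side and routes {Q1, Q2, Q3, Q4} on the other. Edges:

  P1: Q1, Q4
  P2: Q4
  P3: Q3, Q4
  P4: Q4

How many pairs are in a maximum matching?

3

Unit-capacity flow: source→left, listed edges, right→sink; max matching = max flow.
Augmenting path P1→Q1 (+1); matched 1.
Augmenting path P2→Q4 (+1); matched 2.
Augmenting path P3→Q3 (+1); matched 3.
No augmenting path remains; maximum matching = 3.
König certificate: {P1, P3, Q4} is a vertex cover of size 3 (every listed pair touches it), so no matching can be larger.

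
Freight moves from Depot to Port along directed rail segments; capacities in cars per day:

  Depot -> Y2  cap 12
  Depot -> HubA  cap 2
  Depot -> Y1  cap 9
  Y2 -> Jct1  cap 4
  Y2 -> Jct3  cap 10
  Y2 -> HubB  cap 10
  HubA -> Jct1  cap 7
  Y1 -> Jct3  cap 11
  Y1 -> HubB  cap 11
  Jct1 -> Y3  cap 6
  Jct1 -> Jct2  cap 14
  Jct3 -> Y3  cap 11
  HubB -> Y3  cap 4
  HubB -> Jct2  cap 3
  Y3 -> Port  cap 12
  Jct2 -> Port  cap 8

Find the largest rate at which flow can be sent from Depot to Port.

20

Augment Depot→Y2→Jct1→Y3→Port: bottleneck 4, flow now 4.
Augment Depot→Y2→Jct3→Y3→Port: bottleneck 8, flow now 12.
Augment Depot→HubA→Jct1→Jct2→Port: bottleneck 2, flow now 14.
Augment Depot→Y1→HubB→Jct2→Port: bottleneck 3, flow now 17.
Augment Depot→Y1→Jct3→Y3→Jct1→Jct2→Port: bottleneck 3, flow now 20. (uses reverse residual edge)
No augmenting path remains; maximum flow = 20.
In the residual graph, reachable from Depot: {Depot, Y2, HubA, Y1, Jct1, Jct3, HubB, Y3, Jct2}.
Min-cut edges: Y3→Port (12), Jct2→Port (8); capacity 12 + 8 = 20.
This cut is saturated, so no flow can exceed 20.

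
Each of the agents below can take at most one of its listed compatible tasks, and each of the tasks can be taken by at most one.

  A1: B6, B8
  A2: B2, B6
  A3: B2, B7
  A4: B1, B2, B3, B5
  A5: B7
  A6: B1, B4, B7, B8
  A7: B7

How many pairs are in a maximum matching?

6

Unit-capacity flow: source→left, listed edges, right→sink; max matching = max flow.
Augmenting path A1→B6 (+1); matched 1.
Augmenting path A2→B2 (+1); matched 2.
Augmenting path A3→B7 (+1); matched 3.
Augmenting path A4→B1 (+1); matched 4.
Augmenting path A6→B4 (+1); matched 5.
Augmenting path A5→B7→A3→B2→A2→B6→A1→B8 (+1); matched 6.
No augmenting path remains; maximum matching = 6.
König certificate: {A1, A2, A3, A4, A6, B7} is a vertex cover of size 6 (every listed pair touches it), so no matching can be larger.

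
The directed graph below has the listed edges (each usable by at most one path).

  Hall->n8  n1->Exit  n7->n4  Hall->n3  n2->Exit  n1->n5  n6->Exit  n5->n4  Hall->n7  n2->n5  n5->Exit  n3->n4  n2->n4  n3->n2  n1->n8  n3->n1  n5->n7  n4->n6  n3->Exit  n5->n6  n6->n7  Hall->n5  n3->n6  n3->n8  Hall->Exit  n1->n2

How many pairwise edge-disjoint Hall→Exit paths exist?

Assign every edge capacity 1; by Menger, the answer equals the max flow.
Path Hall→Exit (+1); total 1.
Path Hall→n3→Exit (+1); total 2.
Path Hall→n5→Exit (+1); total 3.
Path Hall→n7→n4→n6→Exit (+1); total 4.
No residual Hall→Exit path; max flow = 4.
Certifying cut of size 4: {Hall→Exit, Hall→n3, Hall→n5, Hall→n7}.

4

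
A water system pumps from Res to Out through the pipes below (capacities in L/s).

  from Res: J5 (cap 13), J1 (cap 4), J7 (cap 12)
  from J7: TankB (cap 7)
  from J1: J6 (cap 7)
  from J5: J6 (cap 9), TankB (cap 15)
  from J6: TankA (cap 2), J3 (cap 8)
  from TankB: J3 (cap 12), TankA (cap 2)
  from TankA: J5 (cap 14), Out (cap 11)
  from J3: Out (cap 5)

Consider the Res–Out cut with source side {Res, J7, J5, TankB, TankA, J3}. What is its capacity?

29

Edges leaving {Res, J7, J5, TankB, TankA, J3}: Res→J1 (4), J5→J6 (9), TankA→Out (11), J3→Out (5).
Cut capacity = 4 + 9 + 11 + 5 = 29.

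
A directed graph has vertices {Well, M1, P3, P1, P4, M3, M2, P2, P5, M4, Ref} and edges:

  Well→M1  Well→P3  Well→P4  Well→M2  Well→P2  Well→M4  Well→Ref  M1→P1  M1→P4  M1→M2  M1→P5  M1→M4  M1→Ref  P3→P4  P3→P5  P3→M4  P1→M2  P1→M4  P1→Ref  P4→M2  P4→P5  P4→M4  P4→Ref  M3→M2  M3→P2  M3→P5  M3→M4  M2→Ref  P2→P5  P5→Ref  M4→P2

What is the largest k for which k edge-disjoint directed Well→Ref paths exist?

5

Assign every edge capacity 1; by Menger, the answer equals the max flow.
Path Well→Ref (+1); total 1.
Path Well→M1→Ref (+1); total 2.
Path Well→P4→Ref (+1); total 3.
Path Well→M2→Ref (+1); total 4.
Path Well→P3→P5→Ref (+1); total 5.
No residual Well→Ref path; max flow = 5.
Certifying cut of size 5: {M2→Ref, P4→Ref, P5→Ref, Well→M1, Well→Ref}.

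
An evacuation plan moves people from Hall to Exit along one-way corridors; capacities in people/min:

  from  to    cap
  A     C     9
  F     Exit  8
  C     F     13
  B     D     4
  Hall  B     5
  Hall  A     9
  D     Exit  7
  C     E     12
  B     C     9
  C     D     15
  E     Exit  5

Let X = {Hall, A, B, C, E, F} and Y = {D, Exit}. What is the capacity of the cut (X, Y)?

Edges leaving {Hall, A, B, C, E, F}: B→D (4), C→D (15), E→Exit (5), F→Exit (8).
Cut capacity = 4 + 15 + 5 + 8 = 32.

32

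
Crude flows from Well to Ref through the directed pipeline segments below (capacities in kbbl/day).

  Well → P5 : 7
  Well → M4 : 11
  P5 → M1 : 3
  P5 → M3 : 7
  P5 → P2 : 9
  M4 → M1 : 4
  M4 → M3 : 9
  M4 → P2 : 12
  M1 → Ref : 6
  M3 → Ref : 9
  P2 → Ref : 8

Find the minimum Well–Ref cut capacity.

18

Augment Well→P5→M1→Ref: bottleneck 3, flow now 3.
Augment Well→P5→M3→Ref: bottleneck 4, flow now 7.
Augment Well→M4→M1→Ref: bottleneck 3, flow now 10.
Augment Well→M4→M3→Ref: bottleneck 5, flow now 15.
Augment Well→M4→P2→Ref: bottleneck 3, flow now 18.
No augmenting path remains; maximum flow = 18.
By max-flow min-cut, the minimum cut capacity equals the max flow.
In the residual graph, reachable from Well: {Well}.
Min-cut edges: Well→P5 (7), Well→M4 (11); capacity 7 + 11 = 18.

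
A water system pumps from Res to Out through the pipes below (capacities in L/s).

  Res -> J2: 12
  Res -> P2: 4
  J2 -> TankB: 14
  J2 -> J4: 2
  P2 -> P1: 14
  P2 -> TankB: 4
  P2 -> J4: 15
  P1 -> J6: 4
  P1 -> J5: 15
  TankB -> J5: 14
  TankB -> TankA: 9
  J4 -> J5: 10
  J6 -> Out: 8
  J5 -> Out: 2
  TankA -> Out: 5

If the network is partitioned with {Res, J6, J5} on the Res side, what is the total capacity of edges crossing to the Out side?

26

Edges leaving {Res, J6, J5}: Res→J2 (12), Res→P2 (4), J6→Out (8), J5→Out (2).
Cut capacity = 12 + 4 + 8 + 2 = 26.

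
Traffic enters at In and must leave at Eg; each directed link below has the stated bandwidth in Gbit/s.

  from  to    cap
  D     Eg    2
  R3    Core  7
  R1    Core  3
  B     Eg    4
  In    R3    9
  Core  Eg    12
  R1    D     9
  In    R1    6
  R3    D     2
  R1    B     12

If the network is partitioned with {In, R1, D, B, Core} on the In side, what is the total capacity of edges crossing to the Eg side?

27

Edges leaving {In, R1, D, B, Core}: In→R3 (9), D→Eg (2), B→Eg (4), Core→Eg (12).
Cut capacity = 9 + 2 + 4 + 12 = 27.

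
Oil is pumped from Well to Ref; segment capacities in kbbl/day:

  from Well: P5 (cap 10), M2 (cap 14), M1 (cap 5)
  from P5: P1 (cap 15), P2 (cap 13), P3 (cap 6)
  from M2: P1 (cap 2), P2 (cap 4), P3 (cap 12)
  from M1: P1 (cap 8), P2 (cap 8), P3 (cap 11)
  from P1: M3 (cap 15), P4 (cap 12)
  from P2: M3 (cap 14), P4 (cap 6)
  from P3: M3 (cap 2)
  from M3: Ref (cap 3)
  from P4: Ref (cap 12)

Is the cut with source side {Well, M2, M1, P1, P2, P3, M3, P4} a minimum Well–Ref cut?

Given cut capacity: 10 + 3 + 12 = 25.
Augment Well→P5→P1→M3→Ref: bottleneck 3, flow now 3.
Augment Well→P5→P1→P4→Ref: bottleneck 7, flow now 10.
Augment Well→M2→P1→P4→Ref: bottleneck 2, flow now 12.
Augment Well→M2→P2→P4→Ref: bottleneck 3, flow now 15.
No augmenting path remains; maximum flow = 15.
In the residual graph, reachable from Well: {Well, P5, M2, M1, P1, P2, P3, M3, P4}.
Min-cut edges: M3→Ref (3), P4→Ref (12); capacity 3 + 12 = 15.
Cut capacity 25 exceeds the max flow 15, so it is not minimum.

No — its capacity is 25, but the minimum cut has capacity 15.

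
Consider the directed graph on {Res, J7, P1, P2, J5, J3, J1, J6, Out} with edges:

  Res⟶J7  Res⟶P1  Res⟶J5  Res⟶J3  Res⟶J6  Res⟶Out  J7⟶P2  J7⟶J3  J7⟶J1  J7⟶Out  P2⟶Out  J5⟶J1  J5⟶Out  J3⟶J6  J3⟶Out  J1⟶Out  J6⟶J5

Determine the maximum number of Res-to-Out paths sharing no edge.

Assign every edge capacity 1; by Menger, the answer equals the max flow.
Path Res→Out (+1); total 1.
Path Res→J7→Out (+1); total 2.
Path Res→J5→Out (+1); total 3.
Path Res→J3→Out (+1); total 4.
Path Res→J6→J5→J1→Out (+1); total 5.
No residual Res→Out path; max flow = 5.
Certifying cut of size 5: {Res→J3, Res→J5, Res→J6, Res→J7, Res→Out}.

5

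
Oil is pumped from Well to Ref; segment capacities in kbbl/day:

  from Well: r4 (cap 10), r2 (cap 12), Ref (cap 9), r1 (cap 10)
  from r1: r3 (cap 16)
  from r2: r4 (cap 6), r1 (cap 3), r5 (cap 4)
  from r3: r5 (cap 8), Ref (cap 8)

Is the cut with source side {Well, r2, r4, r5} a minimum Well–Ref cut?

No — its capacity is 22, but the minimum cut has capacity 17.

Given cut capacity: 10 + 9 + 3 = 22.
Augment Well→Ref: bottleneck 9, flow now 9.
Augment Well→r1→r3→Ref: bottleneck 8, flow now 17.
No augmenting path remains; maximum flow = 17.
In the residual graph, reachable from Well: {Well, r1, r2, r3, r4, r5}.
Min-cut edges: Well→Ref (9), r3→Ref (8); capacity 9 + 8 = 17.
Cut capacity 22 exceeds the max flow 17, so it is not minimum.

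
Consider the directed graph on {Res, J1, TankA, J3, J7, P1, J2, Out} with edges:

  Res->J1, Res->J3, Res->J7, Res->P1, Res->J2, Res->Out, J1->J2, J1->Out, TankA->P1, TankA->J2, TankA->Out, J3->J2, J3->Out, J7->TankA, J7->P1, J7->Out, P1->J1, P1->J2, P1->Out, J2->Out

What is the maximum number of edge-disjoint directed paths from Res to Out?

6

Assign every edge capacity 1; by Menger, the answer equals the max flow.
Path Res→Out (+1); total 1.
Path Res→J1→Out (+1); total 2.
Path Res→J3→Out (+1); total 3.
Path Res→J7→Out (+1); total 4.
Path Res→P1→Out (+1); total 5.
Path Res→J2→Out (+1); total 6.
No residual Res→Out path; max flow = 6.
Certifying cut of size 6: {Res→J1, Res→J2, Res→J3, Res→J7, Res→Out, Res→P1}.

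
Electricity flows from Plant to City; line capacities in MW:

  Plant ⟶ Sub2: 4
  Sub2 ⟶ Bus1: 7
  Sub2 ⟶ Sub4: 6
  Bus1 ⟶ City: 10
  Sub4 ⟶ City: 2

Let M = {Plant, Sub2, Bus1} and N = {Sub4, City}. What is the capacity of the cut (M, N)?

Edges leaving {Plant, Sub2, Bus1}: Sub2→Sub4 (6), Bus1→City (10).
Cut capacity = 6 + 10 = 16.

16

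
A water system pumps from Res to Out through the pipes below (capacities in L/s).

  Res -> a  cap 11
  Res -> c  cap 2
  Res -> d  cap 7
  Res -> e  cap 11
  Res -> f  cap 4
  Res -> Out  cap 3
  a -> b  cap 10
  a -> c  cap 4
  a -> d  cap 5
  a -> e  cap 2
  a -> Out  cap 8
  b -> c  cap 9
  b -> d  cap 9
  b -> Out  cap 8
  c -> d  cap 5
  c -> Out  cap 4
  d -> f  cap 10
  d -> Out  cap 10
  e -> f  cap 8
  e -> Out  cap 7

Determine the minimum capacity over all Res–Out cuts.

Augment Res→Out: bottleneck 3, flow now 3.
Augment Res→a→Out: bottleneck 8, flow now 11.
Augment Res→c→Out: bottleneck 2, flow now 13.
Augment Res→d→Out: bottleneck 7, flow now 20.
Augment Res→e→Out: bottleneck 7, flow now 27.
Augment Res→a→b→Out: bottleneck 3, flow now 30.
No augmenting path remains; maximum flow = 30.
By max-flow min-cut, the minimum cut capacity equals the max flow.
In the residual graph, reachable from Res: {Res, e, f}.
Min-cut edges: Res→a (11), Res→c (2), Res→d (7), Res→Out (3), e→Out (7); capacity 11 + 2 + 7 + 3 + 7 = 30.

30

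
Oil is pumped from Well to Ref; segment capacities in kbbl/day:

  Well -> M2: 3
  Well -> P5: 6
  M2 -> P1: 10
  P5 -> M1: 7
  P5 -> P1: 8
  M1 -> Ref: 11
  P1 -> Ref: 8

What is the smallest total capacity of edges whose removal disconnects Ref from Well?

Augment Well→M2→P1→Ref: bottleneck 3, flow now 3.
Augment Well→P5→M1→Ref: bottleneck 6, flow now 9.
No augmenting path remains; maximum flow = 9.
By max-flow min-cut, the minimum cut capacity equals the max flow.
In the residual graph, reachable from Well: {Well}.
Min-cut edges: Well→M2 (3), Well→P5 (6); capacity 3 + 6 = 9.

9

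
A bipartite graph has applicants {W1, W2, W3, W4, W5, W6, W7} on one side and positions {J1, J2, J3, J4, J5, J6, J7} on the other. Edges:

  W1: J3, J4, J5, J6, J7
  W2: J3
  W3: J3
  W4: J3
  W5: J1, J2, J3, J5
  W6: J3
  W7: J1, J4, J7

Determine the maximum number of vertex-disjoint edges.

Unit-capacity flow: source→left, listed edges, right→sink; max matching = max flow.
Augmenting path W1→J3 (+1); matched 1.
Augmenting path W5→J1 (+1); matched 2.
Augmenting path W7→J4 (+1); matched 3.
Augmenting path W2→J3→W1→J5 (+1); matched 4.
No augmenting path remains; maximum matching = 4.
König certificate: {W1, W5, W7, J3} is a vertex cover of size 4 (every listed pair touches it), so no matching can be larger.

4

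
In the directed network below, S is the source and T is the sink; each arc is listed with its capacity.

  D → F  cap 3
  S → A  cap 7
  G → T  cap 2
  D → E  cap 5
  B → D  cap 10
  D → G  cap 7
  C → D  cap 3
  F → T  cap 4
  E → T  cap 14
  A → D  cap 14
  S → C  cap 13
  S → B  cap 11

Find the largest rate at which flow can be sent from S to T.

Augment S→A→D→E→T: bottleneck 5, flow now 5.
Augment S→A→D→F→T: bottleneck 2, flow now 7.
Augment S→B→D→F→T: bottleneck 1, flow now 8.
Augment S→B→D→G→T: bottleneck 2, flow now 10.
No augmenting path remains; maximum flow = 10.
In the residual graph, reachable from S: {S, A, B, C, D, G}.
Min-cut edges: D→E (5), D→F (3), G→T (2); capacity 5 + 3 + 2 = 10.
This cut is saturated, so no flow can exceed 10.

10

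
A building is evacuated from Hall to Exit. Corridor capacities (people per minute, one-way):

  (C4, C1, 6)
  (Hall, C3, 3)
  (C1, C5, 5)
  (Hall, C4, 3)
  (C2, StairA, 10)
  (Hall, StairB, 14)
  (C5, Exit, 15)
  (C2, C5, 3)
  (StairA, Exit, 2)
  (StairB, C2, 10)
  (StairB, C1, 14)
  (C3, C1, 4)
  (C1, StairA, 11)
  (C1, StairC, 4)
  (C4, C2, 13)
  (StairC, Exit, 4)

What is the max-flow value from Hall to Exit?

Augment Hall→C4→C2→C5→Exit: bottleneck 3, flow now 3.
Augment Hall→StairB→C2→StairA→Exit: bottleneck 2, flow now 5.
Augment Hall→StairB→C1→C5→Exit: bottleneck 5, flow now 10.
Augment Hall→StairB→C1→StairC→Exit: bottleneck 4, flow now 14.
No augmenting path remains; maximum flow = 14.
In the residual graph, reachable from Hall: {Hall, C4, StairB, C3, C2, C1, StairA}.
Min-cut edges: C2→C5 (3), C1→C5 (5), C1→StairC (4), StairA→Exit (2); capacity 3 + 5 + 4 + 2 = 14.
This cut is saturated, so no flow can exceed 14.

14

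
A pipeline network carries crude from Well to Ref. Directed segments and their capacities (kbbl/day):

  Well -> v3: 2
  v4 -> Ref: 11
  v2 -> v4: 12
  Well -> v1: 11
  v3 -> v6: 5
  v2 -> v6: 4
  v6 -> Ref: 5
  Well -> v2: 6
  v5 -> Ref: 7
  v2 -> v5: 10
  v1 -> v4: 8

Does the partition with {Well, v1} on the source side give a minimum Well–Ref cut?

Yes — it is a minimum cut (capacity 16).

Given cut capacity: 6 + 2 + 8 = 16.
Augment Well→v1→v4→Ref: bottleneck 8, flow now 8.
Augment Well→v2→v4→Ref: bottleneck 3, flow now 11.
Augment Well→v2→v5→Ref: bottleneck 3, flow now 14.
Augment Well→v3→v6→Ref: bottleneck 2, flow now 16.
No augmenting path remains; maximum flow = 16.
Cut capacity 16 equals the max flow, so it is a minimum cut.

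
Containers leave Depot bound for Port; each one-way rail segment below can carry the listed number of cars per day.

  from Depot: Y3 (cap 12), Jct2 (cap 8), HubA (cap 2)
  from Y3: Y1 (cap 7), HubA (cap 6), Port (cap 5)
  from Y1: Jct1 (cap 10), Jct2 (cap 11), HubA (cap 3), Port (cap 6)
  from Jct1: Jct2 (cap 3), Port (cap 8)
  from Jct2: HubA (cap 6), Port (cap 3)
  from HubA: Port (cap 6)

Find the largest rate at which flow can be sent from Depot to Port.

Augment Depot→Y3→Port: bottleneck 5, flow now 5.
Augment Depot→Jct2→Port: bottleneck 3, flow now 8.
Augment Depot→HubA→Port: bottleneck 2, flow now 10.
Augment Depot→Y3→Y1→Port: bottleneck 6, flow now 16.
Augment Depot→Y3→HubA→Port: bottleneck 1, flow now 17.
Augment Depot→Jct2→HubA→Port: bottleneck 3, flow now 20.
Augment Depot→Jct2→HubA→Y3→Y1→Jct1→Port: bottleneck 1, flow now 21. (uses reverse residual edge)
No augmenting path remains; maximum flow = 21.
In the residual graph, reachable from Depot: {Depot, Jct2, HubA}.
Min-cut edges: Depot→Y3 (12), Jct2→Port (3), HubA→Port (6); capacity 12 + 3 + 6 = 21.
This cut is saturated, so no flow can exceed 21.

21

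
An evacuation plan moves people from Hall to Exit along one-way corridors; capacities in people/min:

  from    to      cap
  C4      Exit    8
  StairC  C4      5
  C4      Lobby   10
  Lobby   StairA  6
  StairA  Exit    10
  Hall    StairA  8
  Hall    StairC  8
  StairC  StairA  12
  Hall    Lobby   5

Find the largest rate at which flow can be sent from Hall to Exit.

15

Augment Hall→StairA→Exit: bottleneck 8, flow now 8.
Augment Hall→StairC→C4→Exit: bottleneck 5, flow now 13.
Augment Hall→StairC→StairA→Exit: bottleneck 2, flow now 15.
No augmenting path remains; maximum flow = 15.
In the residual graph, reachable from Hall: {Hall, StairC, Lobby, StairA}.
Min-cut edges: StairC→C4 (5), StairA→Exit (10); capacity 5 + 10 = 15.
This cut is saturated, so no flow can exceed 15.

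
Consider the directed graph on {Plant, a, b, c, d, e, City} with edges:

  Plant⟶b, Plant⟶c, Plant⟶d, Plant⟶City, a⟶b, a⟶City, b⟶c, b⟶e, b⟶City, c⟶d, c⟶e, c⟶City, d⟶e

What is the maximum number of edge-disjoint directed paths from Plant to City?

3

Assign every edge capacity 1; by Menger, the answer equals the max flow.
Path Plant→City (+1); total 1.
Path Plant→b→City (+1); total 2.
Path Plant→c→City (+1); total 3.
No residual Plant→City path; max flow = 3.
Certifying cut of size 3: {Plant→City, Plant→b, Plant→c}.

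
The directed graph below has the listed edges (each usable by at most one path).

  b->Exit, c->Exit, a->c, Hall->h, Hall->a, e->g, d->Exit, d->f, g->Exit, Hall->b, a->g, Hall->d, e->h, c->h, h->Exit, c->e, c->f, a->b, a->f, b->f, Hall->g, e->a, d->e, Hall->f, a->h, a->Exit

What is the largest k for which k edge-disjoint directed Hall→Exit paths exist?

5

Assign every edge capacity 1; by Menger, the answer equals the max flow.
Path Hall→a→Exit (+1); total 1.
Path Hall→b→Exit (+1); total 2.
Path Hall→d→Exit (+1); total 3.
Path Hall→g→Exit (+1); total 4.
Path Hall→h→Exit (+1); total 5.
No residual Hall→Exit path; max flow = 5.
Certifying cut of size 5: {Hall→a, Hall→b, Hall→d, Hall→g, Hall→h}.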